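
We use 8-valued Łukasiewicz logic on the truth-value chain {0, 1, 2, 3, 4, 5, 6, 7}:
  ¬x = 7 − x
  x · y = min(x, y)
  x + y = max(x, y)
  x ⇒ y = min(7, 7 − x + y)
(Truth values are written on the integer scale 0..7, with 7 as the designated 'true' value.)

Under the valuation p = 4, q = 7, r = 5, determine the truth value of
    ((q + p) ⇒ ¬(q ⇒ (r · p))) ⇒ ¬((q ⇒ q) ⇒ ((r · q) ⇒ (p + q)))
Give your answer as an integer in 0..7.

q + p = 7 + 4 = 7
r · p = 5 · 4 = 4
q ⇒ (r · p) = 7 ⇒ 4 = 4
¬(q ⇒ (r · p)) = ¬4 = 3
(q + p) ⇒ ¬(q ⇒ (r · p)) = 7 ⇒ 3 = 3
q ⇒ q = 7 ⇒ 7 = 7
r · q = 5 · 7 = 5
p + q = 4 + 7 = 7
(r · q) ⇒ (p + q) = 5 ⇒ 7 = 7
(q ⇒ q) ⇒ ((r · q) ⇒ (p + q)) = 7 ⇒ 7 = 7
¬((q ⇒ q) ⇒ ((r · q) ⇒ (p + q))) = ¬7 = 0
((q + p) ⇒ ¬(q ⇒ (r · p))) ⇒ ¬((q ⇒ q) ⇒ ((r · q) ⇒ (p + q))) = 3 ⇒ 0 = 4

4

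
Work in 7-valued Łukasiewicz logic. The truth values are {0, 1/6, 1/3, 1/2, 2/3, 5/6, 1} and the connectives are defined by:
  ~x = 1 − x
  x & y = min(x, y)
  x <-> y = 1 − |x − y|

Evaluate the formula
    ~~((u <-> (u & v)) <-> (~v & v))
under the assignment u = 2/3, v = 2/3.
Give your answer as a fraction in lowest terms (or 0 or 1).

1/3

u & v = 2/3 & 2/3 = 2/3
u <-> (u & v) = 2/3 <-> 2/3 = 1
~v = ~2/3 = 1/3
~v & v = 1/3 & 2/3 = 1/3
(u <-> (u & v)) <-> (~v & v) = 1 <-> 1/3 = 1/3
~((u <-> (u & v)) <-> (~v & v)) = ~1/3 = 2/3
~~((u <-> (u & v)) <-> (~v & v)) = ~2/3 = 1/3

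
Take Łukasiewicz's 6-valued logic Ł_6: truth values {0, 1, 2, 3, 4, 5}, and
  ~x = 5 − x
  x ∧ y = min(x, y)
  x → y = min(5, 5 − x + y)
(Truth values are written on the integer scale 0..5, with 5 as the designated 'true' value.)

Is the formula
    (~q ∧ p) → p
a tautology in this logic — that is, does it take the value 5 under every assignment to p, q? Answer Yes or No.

Yes

At p = 4, q = 4, for instance:
~q = ~4 = 1
~q ∧ p = 1 ∧ 4 = 1
(~q ∧ p) → p = 1 → 4 = 5
and checking the remaining 35 assignments likewise gives ≥ 5 in every case.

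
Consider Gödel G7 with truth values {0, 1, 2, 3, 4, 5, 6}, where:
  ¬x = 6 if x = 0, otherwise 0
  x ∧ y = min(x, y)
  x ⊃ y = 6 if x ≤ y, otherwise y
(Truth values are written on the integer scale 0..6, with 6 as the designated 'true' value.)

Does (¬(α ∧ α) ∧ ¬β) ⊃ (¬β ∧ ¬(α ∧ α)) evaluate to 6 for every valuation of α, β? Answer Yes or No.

At α = 5, β = 5, for instance:
α ∧ α = 5 ∧ 5 = 5
¬(α ∧ α) = ¬5 = 0
¬β = ¬5 = 0
¬(α ∧ α) ∧ ¬β = 0 ∧ 0 = 0
¬β ∧ ¬(α ∧ α) = 0 ∧ 0 = 0
(¬(α ∧ α) ∧ ¬β) ⊃ (¬β ∧ ¬(α ∧ α)) = 0 ⊃ 0 = 6
and checking the remaining 48 assignments likewise gives ≥ 6 in every case.

Yes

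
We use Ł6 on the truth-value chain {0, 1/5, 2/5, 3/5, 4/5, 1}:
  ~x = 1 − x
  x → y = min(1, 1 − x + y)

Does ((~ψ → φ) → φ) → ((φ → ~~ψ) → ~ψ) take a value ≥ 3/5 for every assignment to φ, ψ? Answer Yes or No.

Counterexample: take φ = 3/5, ψ = 1.
~ψ = ~1 = 0
~ψ → φ = 0 → 3/5 = 1
(~ψ → φ) → φ = 1 → 3/5 = 3/5
~ψ = ~1 = 0
~~ψ = ~0 = 1
φ → ~~ψ = 3/5 → 1 = 1
~ψ = ~1 = 0
(φ → ~~ψ) → ~ψ = 1 → 0 = 0
((~ψ → φ) → φ) → ((φ → ~~ψ) → ~ψ) = 3/5 → 0 = 2/5
This gives 2/5, which is below 3/5.

No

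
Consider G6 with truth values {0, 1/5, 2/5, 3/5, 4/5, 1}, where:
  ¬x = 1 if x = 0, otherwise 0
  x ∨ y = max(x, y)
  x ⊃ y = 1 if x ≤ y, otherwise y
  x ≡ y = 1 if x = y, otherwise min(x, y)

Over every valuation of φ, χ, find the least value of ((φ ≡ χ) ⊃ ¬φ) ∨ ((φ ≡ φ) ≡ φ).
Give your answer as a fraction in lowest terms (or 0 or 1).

1/5

Take φ = 1/5, χ = 1/5:
φ ≡ χ = 1/5 ≡ 1/5 = 1
¬φ = ¬1/5 = 0
(φ ≡ χ) ⊃ ¬φ = 1 ⊃ 0 = 0
φ ≡ φ = 1/5 ≡ 1/5 = 1
(φ ≡ φ) ≡ φ = 1 ≡ 1/5 = 1/5
((φ ≡ χ) ⊃ ¬φ) ∨ ((φ ≡ φ) ≡ φ) = 0 ∨ 1/5 = 1/5
No assignment yields a value below 1/5, so this is the minimum.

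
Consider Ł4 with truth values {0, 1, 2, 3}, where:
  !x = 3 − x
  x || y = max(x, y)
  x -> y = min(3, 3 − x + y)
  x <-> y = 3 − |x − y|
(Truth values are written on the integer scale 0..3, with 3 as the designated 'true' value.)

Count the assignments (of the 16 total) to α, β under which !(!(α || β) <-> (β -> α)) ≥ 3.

4

α = 0, β = 0 ↦ 0  <
α = 0, β = 1 ↦ 0  <
α = 0, β = 2 ↦ 0  <
α = 0, β = 3 ↦ 0  <
α = 1, β = 0 ↦ 1  <
α = 1, β = 1 ↦ 1  <
α = 1, β = 2 ↦ 1  <
α = 1, β = 3 ↦ 1  <
α = 2, β = 0 ↦ 2  <
α = 2, β = 1 ↦ 2  <
α = 2, β = 2 ↦ 2  <
α = 2, β = 3 ↦ 2  <
α = 3, β = 0 ↦ 3  ≥
α = 3, β = 1 ↦ 3  ≥
α = 3, β = 2 ↦ 3  ≥
α = 3, β = 3 ↦ 3  ≥
So 4 of the 16 assignments meet the threshold.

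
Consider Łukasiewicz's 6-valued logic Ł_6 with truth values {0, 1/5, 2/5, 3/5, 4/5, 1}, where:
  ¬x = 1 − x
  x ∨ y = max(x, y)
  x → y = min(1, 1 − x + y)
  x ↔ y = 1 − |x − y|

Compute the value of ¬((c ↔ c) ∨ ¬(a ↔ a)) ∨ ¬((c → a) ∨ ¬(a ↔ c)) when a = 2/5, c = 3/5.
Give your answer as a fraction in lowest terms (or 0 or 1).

1/5

c ↔ c = 3/5 ↔ 3/5 = 1
a ↔ a = 2/5 ↔ 2/5 = 1
¬(a ↔ a) = ¬1 = 0
(c ↔ c) ∨ ¬(a ↔ a) = 1 ∨ 0 = 1
¬((c ↔ c) ∨ ¬(a ↔ a)) = ¬1 = 0
c → a = 3/5 → 2/5 = 4/5
a ↔ c = 2/5 ↔ 3/5 = 4/5
¬(a ↔ c) = ¬4/5 = 1/5
(c → a) ∨ ¬(a ↔ c) = 4/5 ∨ 1/5 = 4/5
¬((c → a) ∨ ¬(a ↔ c)) = ¬4/5 = 1/5
¬((c ↔ c) ∨ ¬(a ↔ a)) ∨ ¬((c → a) ∨ ¬(a ↔ c)) = 0 ∨ 1/5 = 1/5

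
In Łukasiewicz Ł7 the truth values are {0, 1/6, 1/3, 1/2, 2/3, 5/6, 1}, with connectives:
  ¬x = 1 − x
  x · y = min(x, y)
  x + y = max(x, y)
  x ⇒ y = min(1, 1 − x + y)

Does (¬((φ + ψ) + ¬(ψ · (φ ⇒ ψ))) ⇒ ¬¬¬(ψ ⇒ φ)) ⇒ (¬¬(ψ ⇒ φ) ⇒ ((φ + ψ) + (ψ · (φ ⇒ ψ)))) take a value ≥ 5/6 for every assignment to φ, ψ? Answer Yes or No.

Counterexample: take φ = 0, ψ = 0.
φ + ψ = 0 + 0 = 0
φ ⇒ ψ = 0 ⇒ 0 = 1
ψ · (φ ⇒ ψ) = 0 · 1 = 0
¬(ψ · (φ ⇒ ψ)) = ¬0 = 1
(φ + ψ) + ¬(ψ · (φ ⇒ ψ)) = 0 + 1 = 1
¬((φ + ψ) + ¬(ψ · (φ ⇒ ψ))) = ¬1 = 0
ψ ⇒ φ = 0 ⇒ 0 = 1
¬(ψ ⇒ φ) = ¬1 = 0
¬¬(ψ ⇒ φ) = ¬0 = 1
¬¬¬(ψ ⇒ φ) = ¬1 = 0
¬((φ + ψ) + ¬(ψ · (φ ⇒ ψ))) ⇒ ¬¬¬(ψ ⇒ φ) = 0 ⇒ 0 = 1
ψ ⇒ φ = 0 ⇒ 0 = 1
¬(ψ ⇒ φ) = ¬1 = 0
¬¬(ψ ⇒ φ) = ¬0 = 1
φ + ψ = 0 + 0 = 0
φ ⇒ ψ = 0 ⇒ 0 = 1
ψ · (φ ⇒ ψ) = 0 · 1 = 0
(φ + ψ) + (ψ · (φ ⇒ ψ)) = 0 + 0 = 0
¬¬(ψ ⇒ φ) ⇒ ((φ + ψ) + (ψ · (φ ⇒ ψ))) = 1 ⇒ 0 = 0
(¬((φ + ψ) + ¬(ψ · (φ ⇒ ψ))) ⇒ ¬¬¬(ψ ⇒ φ)) ⇒ (¬¬(ψ ⇒ φ) ⇒ ((φ + ψ) + (ψ · (φ ⇒ ψ)))) = 1 ⇒ 0 = 0
This gives 0, which is below 5/6.

No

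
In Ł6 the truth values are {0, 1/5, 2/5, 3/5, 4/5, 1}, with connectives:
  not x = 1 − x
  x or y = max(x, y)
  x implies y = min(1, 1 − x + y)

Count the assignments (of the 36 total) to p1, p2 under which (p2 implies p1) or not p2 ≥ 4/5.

value 1: 21 assignments (counts)
value 4/5: 5 assignments (counts)
value 3/5: 4 assignments
value 2/5: 3 assignments
value 1/5: 2 assignments
value 0: 1 assignment
So 26 of the 36 assignments meet the threshold.

26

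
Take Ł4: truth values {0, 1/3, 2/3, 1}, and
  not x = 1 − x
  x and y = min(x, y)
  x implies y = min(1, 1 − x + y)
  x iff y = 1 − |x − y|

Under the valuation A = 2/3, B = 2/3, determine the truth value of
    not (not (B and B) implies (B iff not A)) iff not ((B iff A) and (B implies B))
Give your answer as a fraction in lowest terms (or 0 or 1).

B and B = 2/3 and 2/3 = 2/3
not (B and B) = not 2/3 = 1/3
not A = not 2/3 = 1/3
B iff not A = 2/3 iff 1/3 = 2/3
not (B and B) implies (B iff not A) = 1/3 implies 2/3 = 1
not (not (B and B) implies (B iff not A)) = not 1 = 0
B iff A = 2/3 iff 2/3 = 1
B implies B = 2/3 implies 2/3 = 1
(B iff A) and (B implies B) = 1 and 1 = 1
not ((B iff A) and (B implies B)) = not 1 = 0
not (not (B and B) implies (B iff not A)) iff not ((B iff A) and (B implies B)) = 0 iff 0 = 1

1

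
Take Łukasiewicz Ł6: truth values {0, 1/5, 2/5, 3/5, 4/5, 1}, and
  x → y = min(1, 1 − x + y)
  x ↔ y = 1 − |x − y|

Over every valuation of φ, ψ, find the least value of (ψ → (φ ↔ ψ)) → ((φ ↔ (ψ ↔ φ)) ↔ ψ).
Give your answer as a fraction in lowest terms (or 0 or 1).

Take φ = 2/5, ψ = 0:
φ ↔ ψ = 2/5 ↔ 0 = 3/5
ψ → (φ ↔ ψ) = 0 → 3/5 = 1
ψ ↔ φ = 0 ↔ 2/5 = 3/5
φ ↔ (ψ ↔ φ) = 2/5 ↔ 3/5 = 4/5
(φ ↔ (ψ ↔ φ)) ↔ ψ = 4/5 ↔ 0 = 1/5
(ψ → (φ ↔ ψ)) → ((φ ↔ (ψ ↔ φ)) ↔ ψ) = 1 → 1/5 = 1/5
No assignment yields a value below 1/5, so this is the minimum.

1/5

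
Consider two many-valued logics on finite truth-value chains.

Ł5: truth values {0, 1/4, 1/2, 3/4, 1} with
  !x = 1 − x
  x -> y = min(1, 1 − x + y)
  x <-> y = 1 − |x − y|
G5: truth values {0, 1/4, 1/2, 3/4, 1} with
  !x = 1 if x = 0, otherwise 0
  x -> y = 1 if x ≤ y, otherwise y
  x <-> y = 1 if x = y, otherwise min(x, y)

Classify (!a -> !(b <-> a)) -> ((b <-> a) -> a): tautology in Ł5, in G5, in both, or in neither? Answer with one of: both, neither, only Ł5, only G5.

In Ł5: every assignment gives 1 — tautology.
In G5: at a = 1/4, b = 1/4 the value is 1/4 — not a tautology.

only Ł5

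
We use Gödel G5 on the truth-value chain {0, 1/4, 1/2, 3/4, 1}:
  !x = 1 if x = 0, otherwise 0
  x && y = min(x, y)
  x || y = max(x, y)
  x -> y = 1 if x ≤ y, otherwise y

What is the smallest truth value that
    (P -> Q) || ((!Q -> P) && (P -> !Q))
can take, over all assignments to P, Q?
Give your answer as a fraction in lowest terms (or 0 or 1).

1/4

Take P = 1/4, Q = 0:
P -> Q = 1/4 -> 0 = 0
!Q = !0 = 1
!Q -> P = 1 -> 1/4 = 1/4
!Q = !0 = 1
P -> !Q = 1/4 -> 1 = 1
(!Q -> P) && (P -> !Q) = 1/4 && 1 = 1/4
(P -> Q) || ((!Q -> P) && (P -> !Q)) = 0 || 1/4 = 1/4
No assignment yields a value below 1/4, so this is the minimum.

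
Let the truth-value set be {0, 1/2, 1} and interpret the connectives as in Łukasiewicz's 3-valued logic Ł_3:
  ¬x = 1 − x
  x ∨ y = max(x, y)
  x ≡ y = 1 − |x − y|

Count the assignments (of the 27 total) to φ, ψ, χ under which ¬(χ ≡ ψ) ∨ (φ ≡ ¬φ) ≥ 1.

13

value 1: 13 assignments (counts)
value 1/2: 8 assignments
value 0: 6 assignments
So 13 of the 27 assignments meet the threshold.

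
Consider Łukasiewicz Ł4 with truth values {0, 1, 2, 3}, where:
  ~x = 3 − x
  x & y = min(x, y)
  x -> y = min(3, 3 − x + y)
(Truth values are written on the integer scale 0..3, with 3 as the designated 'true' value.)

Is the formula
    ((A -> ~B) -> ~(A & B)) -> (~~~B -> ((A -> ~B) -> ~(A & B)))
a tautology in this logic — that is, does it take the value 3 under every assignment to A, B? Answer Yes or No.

Yes

A = 0, B = 0 ↦ 3
A = 0, B = 1 ↦ 3
A = 0, B = 2 ↦ 3
A = 0, B = 3 ↦ 3
A = 1, B = 0 ↦ 3
A = 1, B = 1 ↦ 3
A = 1, B = 2 ↦ 3
A = 1, B = 3 ↦ 3
A = 2, B = 0 ↦ 3
A = 2, B = 1 ↦ 3
A = 2, B = 2 ↦ 3
A = 2, B = 3 ↦ 3
A = 3, B = 0 ↦ 3
A = 3, B = 1 ↦ 3
A = 3, B = 2 ↦ 3
A = 3, B = 3 ↦ 3
Every assignment gives a value ≥ 3.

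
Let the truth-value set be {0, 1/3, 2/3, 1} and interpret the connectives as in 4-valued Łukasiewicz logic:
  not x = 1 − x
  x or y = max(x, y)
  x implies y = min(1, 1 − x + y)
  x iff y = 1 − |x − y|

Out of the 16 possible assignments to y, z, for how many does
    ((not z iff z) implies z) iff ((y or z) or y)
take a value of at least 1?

7

y = 0, z = 0 ↦ 0  <
y = 0, z = 1/3 ↦ 2/3  <
y = 0, z = 2/3 ↦ 2/3  <
y = 0, z = 1 ↦ 1  ≥
y = 1/3, z = 0 ↦ 1/3  <
y = 1/3, z = 1/3 ↦ 2/3  <
y = 1/3, z = 2/3 ↦ 2/3  <
y = 1/3, z = 1 ↦ 1  ≥
y = 2/3, z = 0 ↦ 2/3  <
y = 2/3, z = 1/3 ↦ 1  ≥
y = 2/3, z = 2/3 ↦ 2/3  <
y = 2/3, z = 1 ↦ 1  ≥
y = 1, z = 0 ↦ 1  ≥
y = 1, z = 1/3 ↦ 2/3  <
y = 1, z = 2/3 ↦ 1  ≥
y = 1, z = 1 ↦ 1  ≥
So 7 of the 16 assignments meet the threshold.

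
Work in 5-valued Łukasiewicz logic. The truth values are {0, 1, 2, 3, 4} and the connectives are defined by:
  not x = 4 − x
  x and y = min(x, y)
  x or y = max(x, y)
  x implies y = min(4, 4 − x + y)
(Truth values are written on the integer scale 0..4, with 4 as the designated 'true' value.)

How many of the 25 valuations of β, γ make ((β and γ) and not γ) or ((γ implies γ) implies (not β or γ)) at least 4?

value 4: 9 assignments (counts)
value 3: 7 assignments
value 2: 5 assignments
value 1: 3 assignments
value 0: 1 assignment
So 9 of the 25 assignments meet the threshold.

9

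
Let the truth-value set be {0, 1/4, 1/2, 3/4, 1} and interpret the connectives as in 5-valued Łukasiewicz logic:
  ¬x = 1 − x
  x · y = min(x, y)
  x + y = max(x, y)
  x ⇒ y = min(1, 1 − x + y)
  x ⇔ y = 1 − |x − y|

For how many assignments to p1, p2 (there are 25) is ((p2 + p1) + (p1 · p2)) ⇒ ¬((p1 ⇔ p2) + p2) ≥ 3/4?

value 1: 7 assignments (counts)
value 3/4: 5 assignments (counts)
value 1/2: 6 assignments
value 1/4: 2 assignments
value 0: 5 assignments
So 12 of the 25 assignments meet the threshold.

12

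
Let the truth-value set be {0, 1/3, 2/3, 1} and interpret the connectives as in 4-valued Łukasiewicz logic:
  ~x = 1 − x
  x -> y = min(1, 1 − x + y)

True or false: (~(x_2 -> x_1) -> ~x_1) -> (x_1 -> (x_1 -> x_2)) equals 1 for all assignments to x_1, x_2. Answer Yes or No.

No

Counterexample: take x_1 = 2/3, x_2 = 0.
x_2 -> x_1 = 0 -> 2/3 = 1
~(x_2 -> x_1) = ~1 = 0
~x_1 = ~2/3 = 1/3
~(x_2 -> x_1) -> ~x_1 = 0 -> 1/3 = 1
x_1 -> x_2 = 2/3 -> 0 = 1/3
x_1 -> (x_1 -> x_2) = 2/3 -> 1/3 = 2/3
(~(x_2 -> x_1) -> ~x_1) -> (x_1 -> (x_1 -> x_2)) = 1 -> 2/3 = 2/3
This gives 2/3 ≠ 1.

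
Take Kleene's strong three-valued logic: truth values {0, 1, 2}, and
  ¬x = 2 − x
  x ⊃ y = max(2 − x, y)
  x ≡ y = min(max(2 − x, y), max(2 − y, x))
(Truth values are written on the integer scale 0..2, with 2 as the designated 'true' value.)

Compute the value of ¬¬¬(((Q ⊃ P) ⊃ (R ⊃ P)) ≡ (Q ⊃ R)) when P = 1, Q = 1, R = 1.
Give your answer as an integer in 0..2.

Q ⊃ P = 1 ⊃ 1 = 1
R ⊃ P = 1 ⊃ 1 = 1
(Q ⊃ P) ⊃ (R ⊃ P) = 1 ⊃ 1 = 1
Q ⊃ R = 1 ⊃ 1 = 1
((Q ⊃ P) ⊃ (R ⊃ P)) ≡ (Q ⊃ R) = 1 ≡ 1 = 1
¬(((Q ⊃ P) ⊃ (R ⊃ P)) ≡ (Q ⊃ R)) = ¬1 = 1
¬¬(((Q ⊃ P) ⊃ (R ⊃ P)) ≡ (Q ⊃ R)) = ¬1 = 1
¬¬¬(((Q ⊃ P) ⊃ (R ⊃ P)) ≡ (Q ⊃ R)) = ¬1 = 1

1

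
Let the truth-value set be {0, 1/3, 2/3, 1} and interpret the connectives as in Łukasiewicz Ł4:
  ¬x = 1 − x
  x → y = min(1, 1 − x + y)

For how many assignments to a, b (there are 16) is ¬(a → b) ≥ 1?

a = 0, b = 0 ↦ 0  <
a = 0, b = 1/3 ↦ 0  <
a = 0, b = 2/3 ↦ 0  <
a = 0, b = 1 ↦ 0  <
a = 1/3, b = 0 ↦ 1/3  <
a = 1/3, b = 1/3 ↦ 0  <
a = 1/3, b = 2/3 ↦ 0  <
a = 1/3, b = 1 ↦ 0  <
a = 2/3, b = 0 ↦ 2/3  <
a = 2/3, b = 1/3 ↦ 1/3  <
a = 2/3, b = 2/3 ↦ 0  <
a = 2/3, b = 1 ↦ 0  <
a = 1, b = 0 ↦ 1  ≥
a = 1, b = 1/3 ↦ 2/3  <
a = 1, b = 2/3 ↦ 1/3  <
a = 1, b = 1 ↦ 0  <
So 1 of the 16 assignments meets the threshold.

1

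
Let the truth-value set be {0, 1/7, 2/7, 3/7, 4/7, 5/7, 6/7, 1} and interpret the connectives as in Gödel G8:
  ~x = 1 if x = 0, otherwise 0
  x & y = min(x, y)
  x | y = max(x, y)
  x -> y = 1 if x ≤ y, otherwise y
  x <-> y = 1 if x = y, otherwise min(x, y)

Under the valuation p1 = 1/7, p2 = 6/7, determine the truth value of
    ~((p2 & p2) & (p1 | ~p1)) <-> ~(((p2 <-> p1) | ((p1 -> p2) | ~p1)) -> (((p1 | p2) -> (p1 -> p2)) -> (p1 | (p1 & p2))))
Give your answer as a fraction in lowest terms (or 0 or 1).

p2 & p2 = 6/7 & 6/7 = 6/7
~p1 = ~1/7 = 0
p1 | ~p1 = 1/7 | 0 = 1/7
(p2 & p2) & (p1 | ~p1) = 6/7 & 1/7 = 1/7
~((p2 & p2) & (p1 | ~p1)) = ~1/7 = 0
p2 <-> p1 = 6/7 <-> 1/7 = 1/7
p1 -> p2 = 1/7 -> 6/7 = 1
~p1 = ~1/7 = 0
(p1 -> p2) | ~p1 = 1 | 0 = 1
(p2 <-> p1) | ((p1 -> p2) | ~p1) = 1/7 | 1 = 1
p1 | p2 = 1/7 | 6/7 = 6/7
p1 -> p2 = 1/7 -> 6/7 = 1
(p1 | p2) -> (p1 -> p2) = 6/7 -> 1 = 1
p1 & p2 = 1/7 & 6/7 = 1/7
p1 | (p1 & p2) = 1/7 | 1/7 = 1/7
((p1 | p2) -> (p1 -> p2)) -> (p1 | (p1 & p2)) = 1 -> 1/7 = 1/7
((p2 <-> p1) | ((p1 -> p2) | ~p1)) -> (((p1 | p2) -> (p1 -> p2)) -> (p1 | (p1 & p2))) = 1 -> 1/7 = 1/7
~(((p2 <-> p1) | ((p1 -> p2) | ~p1)) -> (((p1 | p2) -> (p1 -> p2)) -> (p1 | (p1 & p2)))) = ~1/7 = 0
~((p2 & p2) & (p1 | ~p1)) <-> ~(((p2 <-> p1) | ((p1 -> p2) | ~p1)) -> (((p1 | p2) -> (p1 -> p2)) -> (p1 | (p1 & p2)))) = 0 <-> 0 = 1

1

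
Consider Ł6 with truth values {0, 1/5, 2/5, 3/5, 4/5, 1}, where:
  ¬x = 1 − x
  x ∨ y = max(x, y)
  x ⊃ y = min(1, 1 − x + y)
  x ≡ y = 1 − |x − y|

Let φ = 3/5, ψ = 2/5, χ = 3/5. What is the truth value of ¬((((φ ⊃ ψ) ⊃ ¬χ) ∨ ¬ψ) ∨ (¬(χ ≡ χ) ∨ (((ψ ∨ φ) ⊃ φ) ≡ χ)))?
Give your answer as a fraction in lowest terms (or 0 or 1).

φ ⊃ ψ = 3/5 ⊃ 2/5 = 4/5
¬χ = ¬3/5 = 2/5
(φ ⊃ ψ) ⊃ ¬χ = 4/5 ⊃ 2/5 = 3/5
¬ψ = ¬2/5 = 3/5
((φ ⊃ ψ) ⊃ ¬χ) ∨ ¬ψ = 3/5 ∨ 3/5 = 3/5
χ ≡ χ = 3/5 ≡ 3/5 = 1
¬(χ ≡ χ) = ¬1 = 0
ψ ∨ φ = 2/5 ∨ 3/5 = 3/5
(ψ ∨ φ) ⊃ φ = 3/5 ⊃ 3/5 = 1
((ψ ∨ φ) ⊃ φ) ≡ χ = 1 ≡ 3/5 = 3/5
¬(χ ≡ χ) ∨ (((ψ ∨ φ) ⊃ φ) ≡ χ) = 0 ∨ 3/5 = 3/5
(((φ ⊃ ψ) ⊃ ¬χ) ∨ ¬ψ) ∨ (¬(χ ≡ χ) ∨ (((ψ ∨ φ) ⊃ φ) ≡ χ)) = 3/5 ∨ 3/5 = 3/5
¬((((φ ⊃ ψ) ⊃ ¬χ) ∨ ¬ψ) ∨ (¬(χ ≡ χ) ∨ (((ψ ∨ φ) ⊃ φ) ≡ χ))) = ¬3/5 = 2/5

2/5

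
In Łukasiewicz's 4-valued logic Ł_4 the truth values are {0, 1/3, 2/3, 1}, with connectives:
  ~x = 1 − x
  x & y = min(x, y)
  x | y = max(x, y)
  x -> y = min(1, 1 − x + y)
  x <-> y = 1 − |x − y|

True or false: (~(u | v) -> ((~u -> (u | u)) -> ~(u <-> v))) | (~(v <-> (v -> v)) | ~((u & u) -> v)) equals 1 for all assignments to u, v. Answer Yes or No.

Counterexample: take u = 1/3, v = 1/3.
u | v = 1/3 | 1/3 = 1/3
~(u | v) = ~1/3 = 2/3
~u = ~1/3 = 2/3
u | u = 1/3 | 1/3 = 1/3
~u -> (u | u) = 2/3 -> 1/3 = 2/3
u <-> v = 1/3 <-> 1/3 = 1
~(u <-> v) = ~1 = 0
(~u -> (u | u)) -> ~(u <-> v) = 2/3 -> 0 = 1/3
~(u | v) -> ((~u -> (u | u)) -> ~(u <-> v)) = 2/3 -> 1/3 = 2/3
v -> v = 1/3 -> 1/3 = 1
v <-> (v -> v) = 1/3 <-> 1 = 1/3
~(v <-> (v -> v)) = ~1/3 = 2/3
u & u = 1/3 & 1/3 = 1/3
(u & u) -> v = 1/3 -> 1/3 = 1
~((u & u) -> v) = ~1 = 0
~(v <-> (v -> v)) | ~((u & u) -> v) = 2/3 | 0 = 2/3
(~(u | v) -> ((~u -> (u | u)) -> ~(u <-> v))) | (~(v <-> (v -> v)) | ~((u & u) -> v)) = 2/3 | 2/3 = 2/3
This gives 2/3 ≠ 1.

No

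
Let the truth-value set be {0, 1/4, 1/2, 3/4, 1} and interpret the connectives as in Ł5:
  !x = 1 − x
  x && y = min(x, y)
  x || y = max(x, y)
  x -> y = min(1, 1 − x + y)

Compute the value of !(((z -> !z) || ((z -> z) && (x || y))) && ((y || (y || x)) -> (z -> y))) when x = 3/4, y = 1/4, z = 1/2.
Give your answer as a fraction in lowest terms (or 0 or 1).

0

!z = !1/2 = 1/2
z -> !z = 1/2 -> 1/2 = 1
z -> z = 1/2 -> 1/2 = 1
x || y = 3/4 || 1/4 = 3/4
(z -> z) && (x || y) = 1 && 3/4 = 3/4
(z -> !z) || ((z -> z) && (x || y)) = 1 || 3/4 = 1
y || x = 1/4 || 3/4 = 3/4
y || (y || x) = 1/4 || 3/4 = 3/4
z -> y = 1/2 -> 1/4 = 3/4
(y || (y || x)) -> (z -> y) = 3/4 -> 3/4 = 1
((z -> !z) || ((z -> z) && (x || y))) && ((y || (y || x)) -> (z -> y)) = 1 && 1 = 1
!(((z -> !z) || ((z -> z) && (x || y))) && ((y || (y || x)) -> (z -> y))) = !1 = 0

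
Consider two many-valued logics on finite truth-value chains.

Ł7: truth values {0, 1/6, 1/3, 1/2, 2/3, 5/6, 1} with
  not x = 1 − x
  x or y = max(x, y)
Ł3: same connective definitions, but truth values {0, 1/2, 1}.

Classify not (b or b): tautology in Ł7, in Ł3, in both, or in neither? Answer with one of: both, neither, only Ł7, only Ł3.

neither

In Ł7: at b = 1/6 the value is 5/6 — not a tautology.
In Ł3: at b = 1/2 the value is 1/2 — not a tautology.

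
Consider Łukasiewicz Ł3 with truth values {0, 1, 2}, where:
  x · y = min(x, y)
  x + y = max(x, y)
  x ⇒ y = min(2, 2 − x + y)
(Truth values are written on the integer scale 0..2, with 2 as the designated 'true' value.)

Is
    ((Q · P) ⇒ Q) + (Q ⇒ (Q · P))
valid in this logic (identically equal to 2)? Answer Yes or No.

Yes

P = 0, Q = 0 ↦ 2
P = 0, Q = 1 ↦ 2
P = 0, Q = 2 ↦ 2
P = 1, Q = 0 ↦ 2
P = 1, Q = 1 ↦ 2
P = 1, Q = 2 ↦ 2
P = 2, Q = 0 ↦ 2
P = 2, Q = 1 ↦ 2
P = 2, Q = 2 ↦ 2
Every assignment gives a value ≥ 2.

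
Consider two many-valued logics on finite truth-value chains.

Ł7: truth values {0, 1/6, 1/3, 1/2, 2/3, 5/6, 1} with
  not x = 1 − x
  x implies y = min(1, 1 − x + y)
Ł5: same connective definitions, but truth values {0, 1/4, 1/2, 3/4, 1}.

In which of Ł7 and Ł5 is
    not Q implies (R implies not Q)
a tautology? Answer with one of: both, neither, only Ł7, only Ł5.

In Ł7: every assignment gives 1 — tautology.
In Ł5: every assignment gives 1 — tautology.

both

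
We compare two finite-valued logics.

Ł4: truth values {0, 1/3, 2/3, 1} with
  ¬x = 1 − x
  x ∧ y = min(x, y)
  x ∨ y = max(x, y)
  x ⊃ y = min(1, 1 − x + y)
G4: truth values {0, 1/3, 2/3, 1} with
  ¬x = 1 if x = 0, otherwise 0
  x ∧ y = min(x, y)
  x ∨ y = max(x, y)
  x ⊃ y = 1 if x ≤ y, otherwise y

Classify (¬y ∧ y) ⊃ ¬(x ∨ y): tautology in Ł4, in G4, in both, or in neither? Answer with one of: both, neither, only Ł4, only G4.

only G4

In Ł4: at x = 1, y = 1/3 the value is 2/3 — not a tautology.
In G4: every assignment gives 1 — tautology.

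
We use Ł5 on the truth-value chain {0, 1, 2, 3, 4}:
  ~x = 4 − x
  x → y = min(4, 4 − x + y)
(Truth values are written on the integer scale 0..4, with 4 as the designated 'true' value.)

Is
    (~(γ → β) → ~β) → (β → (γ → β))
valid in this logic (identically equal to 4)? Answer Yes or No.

Yes

At β = 4, γ = 2, for instance:
γ → β = 2 → 4 = 4
~(γ → β) = ~4 = 0
~β = ~4 = 0
~(γ → β) → ~β = 0 → 0 = 4
β → (γ → β) = 4 → 4 = 4
(~(γ → β) → ~β) → (β → (γ → β)) = 4 → 4 = 4
and checking the remaining 24 assignments likewise gives ≥ 4 in every case.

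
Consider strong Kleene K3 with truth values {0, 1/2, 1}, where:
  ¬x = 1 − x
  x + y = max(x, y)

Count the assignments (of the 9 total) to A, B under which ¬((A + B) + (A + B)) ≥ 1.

1

A = 0, B = 0 ↦ 1  ≥
A = 0, B = 1/2 ↦ 1/2  <
A = 0, B = 1 ↦ 0  <
A = 1/2, B = 0 ↦ 1/2  <
A = 1/2, B = 1/2 ↦ 1/2  <
A = 1/2, B = 1 ↦ 0  <
A = 1, B = 0 ↦ 0  <
A = 1, B = 1/2 ↦ 0  <
A = 1, B = 1 ↦ 0  <
So 1 of the 9 assignments meets the threshold.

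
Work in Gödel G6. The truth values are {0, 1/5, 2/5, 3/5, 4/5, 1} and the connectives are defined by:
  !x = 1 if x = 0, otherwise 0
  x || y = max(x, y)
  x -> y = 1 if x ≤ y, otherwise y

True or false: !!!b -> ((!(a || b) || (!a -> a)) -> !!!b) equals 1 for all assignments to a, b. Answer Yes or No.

Yes

At a = 3/5, b = 1, for instance:
!b = !1 = 0
!!b = !0 = 1
!!!b = !1 = 0
a || b = 3/5 || 1 = 1
!(a || b) = !1 = 0
!a = !3/5 = 0
!a -> a = 0 -> 3/5 = 1
!(a || b) || (!a -> a) = 0 || 1 = 1
(!(a || b) || (!a -> a)) -> !!!b = 1 -> 0 = 0
!!!b -> ((!(a || b) || (!a -> a)) -> !!!b) = 0 -> 0 = 1
and checking the remaining 35 assignments likewise gives ≥ 1 in every case.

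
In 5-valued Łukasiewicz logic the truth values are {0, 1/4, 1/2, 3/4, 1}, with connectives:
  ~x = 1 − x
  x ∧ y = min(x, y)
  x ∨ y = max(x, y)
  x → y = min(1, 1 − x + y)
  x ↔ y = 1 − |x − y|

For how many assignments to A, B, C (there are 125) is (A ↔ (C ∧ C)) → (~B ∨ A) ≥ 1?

89

value 1: 89 assignments (counts)
value 3/4: 20 assignments
value 1/2: 11 assignments
value 1/4: 4 assignments
value 0: 1 assignment
So 89 of the 125 assignments meet the threshold.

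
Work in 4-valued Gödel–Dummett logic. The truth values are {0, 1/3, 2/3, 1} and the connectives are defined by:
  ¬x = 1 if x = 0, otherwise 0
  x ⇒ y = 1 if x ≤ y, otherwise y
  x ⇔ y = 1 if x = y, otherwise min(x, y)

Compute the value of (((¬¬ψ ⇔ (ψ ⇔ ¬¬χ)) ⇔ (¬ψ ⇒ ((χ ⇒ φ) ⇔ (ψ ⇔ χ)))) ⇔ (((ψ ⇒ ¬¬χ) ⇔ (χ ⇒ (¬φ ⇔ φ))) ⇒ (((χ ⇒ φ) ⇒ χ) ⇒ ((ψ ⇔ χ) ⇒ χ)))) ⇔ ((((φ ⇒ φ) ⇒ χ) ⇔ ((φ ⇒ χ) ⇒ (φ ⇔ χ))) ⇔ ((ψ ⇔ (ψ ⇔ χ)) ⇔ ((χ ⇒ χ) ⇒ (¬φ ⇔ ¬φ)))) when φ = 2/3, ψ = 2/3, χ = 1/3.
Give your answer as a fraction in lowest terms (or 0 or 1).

2/3

¬ψ = ¬2/3 = 0
¬¬ψ = ¬0 = 1
¬χ = ¬1/3 = 0
¬¬χ = ¬0 = 1
ψ ⇔ ¬¬χ = 2/3 ⇔ 1 = 2/3
¬¬ψ ⇔ (ψ ⇔ ¬¬χ) = 1 ⇔ 2/3 = 2/3
¬ψ = ¬2/3 = 0
χ ⇒ φ = 1/3 ⇒ 2/3 = 1
ψ ⇔ χ = 2/3 ⇔ 1/3 = 1/3
(χ ⇒ φ) ⇔ (ψ ⇔ χ) = 1 ⇔ 1/3 = 1/3
¬ψ ⇒ ((χ ⇒ φ) ⇔ (ψ ⇔ χ)) = 0 ⇒ 1/3 = 1
(¬¬ψ ⇔ (ψ ⇔ ¬¬χ)) ⇔ (¬ψ ⇒ ((χ ⇒ φ) ⇔ (ψ ⇔ χ))) = 2/3 ⇔ 1 = 2/3
¬χ = ¬1/3 = 0
¬¬χ = ¬0 = 1
ψ ⇒ ¬¬χ = 2/3 ⇒ 1 = 1
¬φ = ¬2/3 = 0
¬φ ⇔ φ = 0 ⇔ 2/3 = 0
χ ⇒ (¬φ ⇔ φ) = 1/3 ⇒ 0 = 0
(ψ ⇒ ¬¬χ) ⇔ (χ ⇒ (¬φ ⇔ φ)) = 1 ⇔ 0 = 0
χ ⇒ φ = 1/3 ⇒ 2/3 = 1
(χ ⇒ φ) ⇒ χ = 1 ⇒ 1/3 = 1/3
ψ ⇔ χ = 2/3 ⇔ 1/3 = 1/3
(ψ ⇔ χ) ⇒ χ = 1/3 ⇒ 1/3 = 1
((χ ⇒ φ) ⇒ χ) ⇒ ((ψ ⇔ χ) ⇒ χ) = 1/3 ⇒ 1 = 1
((ψ ⇒ ¬¬χ) ⇔ (χ ⇒ (¬φ ⇔ φ))) ⇒ (((χ ⇒ φ) ⇒ χ) ⇒ ((ψ ⇔ χ) ⇒ χ)) = 0 ⇒ 1 = 1
((¬¬ψ ⇔ (ψ ⇔ ¬¬χ)) ⇔ (¬ψ ⇒ ((χ ⇒ φ) ⇔ (ψ ⇔ χ)))) ⇔ (((ψ ⇒ ¬¬χ) ⇔ (χ ⇒ (¬φ ⇔ φ))) ⇒ (((χ ⇒ φ) ⇒ χ) ⇒ ((ψ ⇔ χ) ⇒ χ))) = 2/3 ⇔ 1 = 2/3
φ ⇒ φ = 2/3 ⇒ 2/3 = 1
(φ ⇒ φ) ⇒ χ = 1 ⇒ 1/3 = 1/3
φ ⇒ χ = 2/3 ⇒ 1/3 = 1/3
φ ⇔ χ = 2/3 ⇔ 1/3 = 1/3
(φ ⇒ χ) ⇒ (φ ⇔ χ) = 1/3 ⇒ 1/3 = 1
((φ ⇒ φ) ⇒ χ) ⇔ ((φ ⇒ χ) ⇒ (φ ⇔ χ)) = 1/3 ⇔ 1 = 1/3
ψ ⇔ χ = 2/3 ⇔ 1/3 = 1/3
ψ ⇔ (ψ ⇔ χ) = 2/3 ⇔ 1/3 = 1/3
χ ⇒ χ = 1/3 ⇒ 1/3 = 1
¬φ = ¬2/3 = 0
¬φ = ¬2/3 = 0
¬φ ⇔ ¬φ = 0 ⇔ 0 = 1
(χ ⇒ χ) ⇒ (¬φ ⇔ ¬φ) = 1 ⇒ 1 = 1
(ψ ⇔ (ψ ⇔ χ)) ⇔ ((χ ⇒ χ) ⇒ (¬φ ⇔ ¬φ)) = 1/3 ⇔ 1 = 1/3
(((φ ⇒ φ) ⇒ χ) ⇔ ((φ ⇒ χ) ⇒ (φ ⇔ χ))) ⇔ ((ψ ⇔ (ψ ⇔ χ)) ⇔ ((χ ⇒ χ) ⇒ (¬φ ⇔ ¬φ))) = 1/3 ⇔ 1/3 = 1
(((¬¬ψ ⇔ (ψ ⇔ ¬¬χ)) ⇔ (¬ψ ⇒ ((χ ⇒ φ) ⇔ (ψ ⇔ χ)))) ⇔ (((ψ ⇒ ¬¬χ) ⇔ (χ ⇒ (¬φ ⇔ φ))) ⇒ (((χ ⇒ φ) ⇒ χ) ⇒ ((ψ ⇔ χ) ⇒ χ)))) ⇔ ((((φ ⇒ φ) ⇒ χ) ⇔ ((φ ⇒ χ) ⇒ (φ ⇔ χ))) ⇔ ((ψ ⇔ (ψ ⇔ χ)) ⇔ ((χ ⇒ χ) ⇒ (¬φ ⇔ ¬φ)))) = 2/3 ⇔ 1 = 2/3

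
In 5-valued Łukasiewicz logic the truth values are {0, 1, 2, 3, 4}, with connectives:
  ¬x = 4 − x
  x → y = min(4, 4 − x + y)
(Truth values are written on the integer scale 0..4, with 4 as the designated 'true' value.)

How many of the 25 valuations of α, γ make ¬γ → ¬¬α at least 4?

15

value 4: 15 assignments (counts)
value 3: 4 assignments
value 2: 3 assignments
value 1: 2 assignments
value 0: 1 assignment
So 15 of the 25 assignments meet the threshold.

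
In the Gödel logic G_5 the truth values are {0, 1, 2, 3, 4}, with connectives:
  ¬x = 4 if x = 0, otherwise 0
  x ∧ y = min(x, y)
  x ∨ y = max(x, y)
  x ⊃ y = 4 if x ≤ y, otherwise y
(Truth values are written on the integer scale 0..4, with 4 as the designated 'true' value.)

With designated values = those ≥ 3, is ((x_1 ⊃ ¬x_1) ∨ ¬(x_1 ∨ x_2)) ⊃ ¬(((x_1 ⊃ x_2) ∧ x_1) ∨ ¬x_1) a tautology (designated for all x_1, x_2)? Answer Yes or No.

Counterexample: take x_1 = 0, x_2 = 0.
¬x_1 = ¬0 = 4
x_1 ⊃ ¬x_1 = 0 ⊃ 4 = 4
x_1 ∨ x_2 = 0 ∨ 0 = 0
¬(x_1 ∨ x_2) = ¬0 = 4
(x_1 ⊃ ¬x_1) ∨ ¬(x_1 ∨ x_2) = 4 ∨ 4 = 4
x_1 ⊃ x_2 = 0 ⊃ 0 = 4
(x_1 ⊃ x_2) ∧ x_1 = 4 ∧ 0 = 0
¬x_1 = ¬0 = 4
((x_1 ⊃ x_2) ∧ x_1) ∨ ¬x_1 = 0 ∨ 4 = 4
¬(((x_1 ⊃ x_2) ∧ x_1) ∨ ¬x_1) = ¬4 = 0
((x_1 ⊃ ¬x_1) ∨ ¬(x_1 ∨ x_2)) ⊃ ¬(((x_1 ⊃ x_2) ∧ x_1) ∨ ¬x_1) = 4 ⊃ 0 = 0
This gives 0, which is below 3.

No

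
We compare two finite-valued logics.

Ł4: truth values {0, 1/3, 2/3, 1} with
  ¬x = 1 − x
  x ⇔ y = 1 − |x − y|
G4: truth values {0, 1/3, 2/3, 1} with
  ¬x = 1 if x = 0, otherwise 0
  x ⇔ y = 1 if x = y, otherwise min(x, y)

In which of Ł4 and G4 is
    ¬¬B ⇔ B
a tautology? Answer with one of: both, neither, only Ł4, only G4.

only Ł4

In Ł4: every assignment gives 1 — tautology.
In G4: at B = 1/3 the value is 1/3 — not a tautology.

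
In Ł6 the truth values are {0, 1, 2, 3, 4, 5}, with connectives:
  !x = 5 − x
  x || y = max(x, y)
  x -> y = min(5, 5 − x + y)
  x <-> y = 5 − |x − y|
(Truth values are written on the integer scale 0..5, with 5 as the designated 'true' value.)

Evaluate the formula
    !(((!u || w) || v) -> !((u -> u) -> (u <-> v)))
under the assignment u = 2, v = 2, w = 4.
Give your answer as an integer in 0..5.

!u = !2 = 3
!u || w = 3 || 4 = 4
(!u || w) || v = 4 || 2 = 4
u -> u = 2 -> 2 = 5
u <-> v = 2 <-> 2 = 5
(u -> u) -> (u <-> v) = 5 -> 5 = 5
!((u -> u) -> (u <-> v)) = !5 = 0
((!u || w) || v) -> !((u -> u) -> (u <-> v)) = 4 -> 0 = 1
!(((!u || w) || v) -> !((u -> u) -> (u <-> v))) = !1 = 4

4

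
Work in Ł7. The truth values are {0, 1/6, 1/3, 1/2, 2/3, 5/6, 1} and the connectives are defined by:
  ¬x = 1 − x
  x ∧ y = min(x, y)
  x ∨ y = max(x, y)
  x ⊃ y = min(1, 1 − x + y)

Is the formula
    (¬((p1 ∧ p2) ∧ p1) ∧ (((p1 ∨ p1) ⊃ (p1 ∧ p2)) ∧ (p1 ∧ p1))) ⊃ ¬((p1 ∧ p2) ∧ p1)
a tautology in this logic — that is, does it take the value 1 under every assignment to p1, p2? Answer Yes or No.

Yes

At p1 = 1/2, p2 = 0, for instance:
p1 ∧ p2 = 1/2 ∧ 0 = 0
(p1 ∧ p2) ∧ p1 = 0 ∧ 1/2 = 0
¬((p1 ∧ p2) ∧ p1) = ¬0 = 1
p1 ∨ p1 = 1/2 ∨ 1/2 = 1/2
p1 ∧ p2 = 1/2 ∧ 0 = 0
(p1 ∨ p1) ⊃ (p1 ∧ p2) = 1/2 ⊃ 0 = 1/2
p1 ∧ p1 = 1/2 ∧ 1/2 = 1/2
((p1 ∨ p1) ⊃ (p1 ∧ p2)) ∧ (p1 ∧ p1) = 1/2 ∧ 1/2 = 1/2
¬((p1 ∧ p2) ∧ p1) ∧ (((p1 ∨ p1) ⊃ (p1 ∧ p2)) ∧ (p1 ∧ p1)) = 1 ∧ 1/2 = 1/2
(¬((p1 ∧ p2) ∧ p1) ∧ (((p1 ∨ p1) ⊃ (p1 ∧ p2)) ∧ (p1 ∧ p1))) ⊃ ¬((p1 ∧ p2) ∧ p1) = 1/2 ⊃ 1 = 1
and checking the remaining 48 assignments likewise gives ≥ 1 in every case.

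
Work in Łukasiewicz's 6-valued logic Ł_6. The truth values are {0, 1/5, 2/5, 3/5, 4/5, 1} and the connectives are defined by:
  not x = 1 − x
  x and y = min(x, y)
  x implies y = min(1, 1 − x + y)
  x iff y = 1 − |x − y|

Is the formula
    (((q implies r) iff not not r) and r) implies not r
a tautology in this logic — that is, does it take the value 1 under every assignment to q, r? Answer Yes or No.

No

Counterexample: take q = 0, r = 3/5.
q implies r = 0 implies 3/5 = 1
not r = not 3/5 = 2/5
not not r = not 2/5 = 3/5
(q implies r) iff not not r = 1 iff 3/5 = 3/5
((q implies r) iff not not r) and r = 3/5 and 3/5 = 3/5
not r = not 3/5 = 2/5
(((q implies r) iff not not r) and r) implies not r = 3/5 implies 2/5 = 4/5
This gives 4/5 ≠ 1.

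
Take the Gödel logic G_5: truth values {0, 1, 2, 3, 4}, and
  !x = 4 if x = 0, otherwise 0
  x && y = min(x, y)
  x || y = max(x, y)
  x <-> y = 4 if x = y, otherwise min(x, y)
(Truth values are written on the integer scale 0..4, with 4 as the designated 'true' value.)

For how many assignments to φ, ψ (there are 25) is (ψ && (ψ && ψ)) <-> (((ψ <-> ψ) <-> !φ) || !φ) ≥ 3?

6

value 4: 5 assignments (counts)
value 3: 1 assignment (counts)
value 2: 1 assignment
value 1: 1 assignment
value 0: 17 assignments
So 6 of the 25 assignments meet the threshold.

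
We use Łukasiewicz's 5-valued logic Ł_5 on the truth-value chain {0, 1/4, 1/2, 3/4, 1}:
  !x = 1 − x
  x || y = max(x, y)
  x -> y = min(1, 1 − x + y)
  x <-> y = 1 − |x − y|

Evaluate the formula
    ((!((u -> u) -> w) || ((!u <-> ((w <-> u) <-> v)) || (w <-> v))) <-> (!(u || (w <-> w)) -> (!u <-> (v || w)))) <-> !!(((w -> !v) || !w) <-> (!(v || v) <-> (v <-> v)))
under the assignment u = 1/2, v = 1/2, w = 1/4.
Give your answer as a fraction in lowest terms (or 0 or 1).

3/4

u -> u = 1/2 -> 1/2 = 1
(u -> u) -> w = 1 -> 1/4 = 1/4
!((u -> u) -> w) = !1/4 = 3/4
!u = !1/2 = 1/2
w <-> u = 1/4 <-> 1/2 = 3/4
(w <-> u) <-> v = 3/4 <-> 1/2 = 3/4
!u <-> ((w <-> u) <-> v) = 1/2 <-> 3/4 = 3/4
w <-> v = 1/4 <-> 1/2 = 3/4
(!u <-> ((w <-> u) <-> v)) || (w <-> v) = 3/4 || 3/4 = 3/4
!((u -> u) -> w) || ((!u <-> ((w <-> u) <-> v)) || (w <-> v)) = 3/4 || 3/4 = 3/4
w <-> w = 1/4 <-> 1/4 = 1
u || (w <-> w) = 1/2 || 1 = 1
!(u || (w <-> w)) = !1 = 0
!u = !1/2 = 1/2
v || w = 1/2 || 1/4 = 1/2
!u <-> (v || w) = 1/2 <-> 1/2 = 1
!(u || (w <-> w)) -> (!u <-> (v || w)) = 0 -> 1 = 1
(!((u -> u) -> w) || ((!u <-> ((w <-> u) <-> v)) || (w <-> v))) <-> (!(u || (w <-> w)) -> (!u <-> (v || w))) = 3/4 <-> 1 = 3/4
!v = !1/2 = 1/2
w -> !v = 1/4 -> 1/2 = 1
!w = !1/4 = 3/4
(w -> !v) || !w = 1 || 3/4 = 1
v || v = 1/2 || 1/2 = 1/2
!(v || v) = !1/2 = 1/2
v <-> v = 1/2 <-> 1/2 = 1
!(v || v) <-> (v <-> v) = 1/2 <-> 1 = 1/2
((w -> !v) || !w) <-> (!(v || v) <-> (v <-> v)) = 1 <-> 1/2 = 1/2
!(((w -> !v) || !w) <-> (!(v || v) <-> (v <-> v))) = !1/2 = 1/2
!!(((w -> !v) || !w) <-> (!(v || v) <-> (v <-> v))) = !1/2 = 1/2
((!((u -> u) -> w) || ((!u <-> ((w <-> u) <-> v)) || (w <-> v))) <-> (!(u || (w <-> w)) -> (!u <-> (v || w)))) <-> !!(((w -> !v) || !w) <-> (!(v || v) <-> (v <-> v))) = 3/4 <-> 1/2 = 3/4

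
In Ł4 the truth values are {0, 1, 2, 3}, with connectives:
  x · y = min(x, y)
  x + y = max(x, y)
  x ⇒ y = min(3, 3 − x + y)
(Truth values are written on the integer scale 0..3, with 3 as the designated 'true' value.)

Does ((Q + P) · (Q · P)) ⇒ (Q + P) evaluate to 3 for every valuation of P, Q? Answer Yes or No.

Yes

P = 0, Q = 0 ↦ 3
P = 0, Q = 1 ↦ 3
P = 0, Q = 2 ↦ 3
P = 0, Q = 3 ↦ 3
P = 1, Q = 0 ↦ 3
P = 1, Q = 1 ↦ 3
P = 1, Q = 2 ↦ 3
P = 1, Q = 3 ↦ 3
P = 2, Q = 0 ↦ 3
P = 2, Q = 1 ↦ 3
P = 2, Q = 2 ↦ 3
P = 2, Q = 3 ↦ 3
P = 3, Q = 0 ↦ 3
P = 3, Q = 1 ↦ 3
P = 3, Q = 2 ↦ 3
P = 3, Q = 3 ↦ 3
Every assignment gives a value ≥ 3.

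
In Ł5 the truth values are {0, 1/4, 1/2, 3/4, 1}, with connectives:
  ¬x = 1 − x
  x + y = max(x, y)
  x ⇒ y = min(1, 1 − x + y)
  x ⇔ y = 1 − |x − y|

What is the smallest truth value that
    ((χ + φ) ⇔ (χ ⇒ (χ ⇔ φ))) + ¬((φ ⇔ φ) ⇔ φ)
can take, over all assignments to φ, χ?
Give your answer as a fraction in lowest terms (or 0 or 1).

Take φ = 1/2, χ = 0:
χ + φ = 0 + 1/2 = 1/2
χ ⇔ φ = 0 ⇔ 1/2 = 1/2
χ ⇒ (χ ⇔ φ) = 0 ⇒ 1/2 = 1
(χ + φ) ⇔ (χ ⇒ (χ ⇔ φ)) = 1/2 ⇔ 1 = 1/2
φ ⇔ φ = 1/2 ⇔ 1/2 = 1
(φ ⇔ φ) ⇔ φ = 1 ⇔ 1/2 = 1/2
¬((φ ⇔ φ) ⇔ φ) = ¬1/2 = 1/2
((χ + φ) ⇔ (χ ⇒ (χ ⇔ φ))) + ¬((φ ⇔ φ) ⇔ φ) = 1/2 + 1/2 = 1/2
No assignment yields a value below 1/2, so this is the minimum.

1/2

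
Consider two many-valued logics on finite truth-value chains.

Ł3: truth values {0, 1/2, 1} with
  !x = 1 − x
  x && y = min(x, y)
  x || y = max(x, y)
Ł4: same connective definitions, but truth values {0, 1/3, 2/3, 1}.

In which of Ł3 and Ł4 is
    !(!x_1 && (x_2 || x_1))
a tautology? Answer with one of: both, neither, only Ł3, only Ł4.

In Ł3: at x_1 = 0, x_2 = 1/2 the value is 1/2 — not a tautology.
In Ł4: at x_1 = 0, x_2 = 1/3 the value is 2/3 — not a tautology.

neither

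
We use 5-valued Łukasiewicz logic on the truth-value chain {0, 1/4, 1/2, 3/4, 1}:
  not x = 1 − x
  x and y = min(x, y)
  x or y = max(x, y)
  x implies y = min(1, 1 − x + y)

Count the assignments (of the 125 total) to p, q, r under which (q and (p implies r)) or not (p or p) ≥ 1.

35

value 1: 35 assignments (counts)
value 3/4: 33 assignments
value 1/2: 28 assignments
value 1/4: 20 assignments
value 0: 9 assignments
So 35 of the 125 assignments meet the threshold.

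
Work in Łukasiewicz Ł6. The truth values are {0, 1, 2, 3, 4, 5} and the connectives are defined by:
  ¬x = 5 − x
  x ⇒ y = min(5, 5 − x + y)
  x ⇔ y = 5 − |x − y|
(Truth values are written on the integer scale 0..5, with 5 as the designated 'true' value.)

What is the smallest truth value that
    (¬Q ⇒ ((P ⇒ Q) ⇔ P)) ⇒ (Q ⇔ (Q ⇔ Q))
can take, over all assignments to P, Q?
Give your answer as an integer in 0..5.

Take P = 2, Q = 0:
¬Q = ¬0 = 5
P ⇒ Q = 2 ⇒ 0 = 3
(P ⇒ Q) ⇔ P = 3 ⇔ 2 = 4
¬Q ⇒ ((P ⇒ Q) ⇔ P) = 5 ⇒ 4 = 4
Q ⇔ Q = 0 ⇔ 0 = 5
Q ⇔ (Q ⇔ Q) = 0 ⇔ 5 = 0
(¬Q ⇒ ((P ⇒ Q) ⇔ P)) ⇒ (Q ⇔ (Q ⇔ Q)) = 4 ⇒ 0 = 1
No assignment yields a value below 1, so this is the minimum.

1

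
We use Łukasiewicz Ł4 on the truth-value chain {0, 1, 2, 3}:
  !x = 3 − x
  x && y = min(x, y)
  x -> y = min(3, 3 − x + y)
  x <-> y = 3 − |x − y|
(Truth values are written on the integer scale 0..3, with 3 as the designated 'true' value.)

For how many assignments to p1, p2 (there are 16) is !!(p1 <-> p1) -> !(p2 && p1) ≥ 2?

12

p1 = 0, p2 = 0 ↦ 3  ≥
p1 = 0, p2 = 1 ↦ 3  ≥
p1 = 0, p2 = 2 ↦ 3  ≥
p1 = 0, p2 = 3 ↦ 3  ≥
p1 = 1, p2 = 0 ↦ 3  ≥
p1 = 1, p2 = 1 ↦ 2  ≥
p1 = 1, p2 = 2 ↦ 2  ≥
p1 = 1, p2 = 3 ↦ 2  ≥
p1 = 2, p2 = 0 ↦ 3  ≥
p1 = 2, p2 = 1 ↦ 2  ≥
p1 = 2, p2 = 2 ↦ 1  <
p1 = 2, p2 = 3 ↦ 1  <
p1 = 3, p2 = 0 ↦ 3  ≥
p1 = 3, p2 = 1 ↦ 2  ≥
p1 = 3, p2 = 2 ↦ 1  <
p1 = 3, p2 = 3 ↦ 0  <
So 12 of the 16 assignments meet the threshold.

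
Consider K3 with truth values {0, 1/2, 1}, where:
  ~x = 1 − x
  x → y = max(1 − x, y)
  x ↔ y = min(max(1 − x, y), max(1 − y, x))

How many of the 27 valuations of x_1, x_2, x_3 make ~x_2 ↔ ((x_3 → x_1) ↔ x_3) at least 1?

5

value 1: 5 assignments (counts)
value 1/2: 17 assignments
value 0: 5 assignments
So 5 of the 27 assignments meet the threshold.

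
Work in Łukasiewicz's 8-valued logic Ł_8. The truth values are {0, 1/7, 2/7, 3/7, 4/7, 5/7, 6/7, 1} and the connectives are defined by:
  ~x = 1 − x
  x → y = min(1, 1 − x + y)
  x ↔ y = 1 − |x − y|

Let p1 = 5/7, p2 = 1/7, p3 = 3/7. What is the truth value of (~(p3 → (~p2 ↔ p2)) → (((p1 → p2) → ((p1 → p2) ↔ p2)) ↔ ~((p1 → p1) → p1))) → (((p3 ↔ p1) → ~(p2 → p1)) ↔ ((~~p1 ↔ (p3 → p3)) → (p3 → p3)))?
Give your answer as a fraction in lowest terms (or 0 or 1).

~p2 = ~1/7 = 6/7
~p2 ↔ p2 = 6/7 ↔ 1/7 = 2/7
p3 → (~p2 ↔ p2) = 3/7 → 2/7 = 6/7
~(p3 → (~p2 ↔ p2)) = ~6/7 = 1/7
p1 → p2 = 5/7 → 1/7 = 3/7
p1 → p2 = 5/7 → 1/7 = 3/7
(p1 → p2) ↔ p2 = 3/7 ↔ 1/7 = 5/7
(p1 → p2) → ((p1 → p2) ↔ p2) = 3/7 → 5/7 = 1
p1 → p1 = 5/7 → 5/7 = 1
(p1 → p1) → p1 = 1 → 5/7 = 5/7
~((p1 → p1) → p1) = ~5/7 = 2/7
((p1 → p2) → ((p1 → p2) ↔ p2)) ↔ ~((p1 → p1) → p1) = 1 ↔ 2/7 = 2/7
~(p3 → (~p2 ↔ p2)) → (((p1 → p2) → ((p1 → p2) ↔ p2)) ↔ ~((p1 → p1) → p1)) = 1/7 → 2/7 = 1
p3 ↔ p1 = 3/7 ↔ 5/7 = 5/7
p2 → p1 = 1/7 → 5/7 = 1
~(p2 → p1) = ~1 = 0
(p3 ↔ p1) → ~(p2 → p1) = 5/7 → 0 = 2/7
~p1 = ~5/7 = 2/7
~~p1 = ~2/7 = 5/7
p3 → p3 = 3/7 → 3/7 = 1
~~p1 ↔ (p3 → p3) = 5/7 ↔ 1 = 5/7
p3 → p3 = 3/7 → 3/7 = 1
(~~p1 ↔ (p3 → p3)) → (p3 → p3) = 5/7 → 1 = 1
((p3 ↔ p1) → ~(p2 → p1)) ↔ ((~~p1 ↔ (p3 → p3)) → (p3 → p3)) = 2/7 ↔ 1 = 2/7
(~(p3 → (~p2 ↔ p2)) → (((p1 → p2) → ((p1 → p2) ↔ p2)) ↔ ~((p1 → p1) → p1))) → (((p3 ↔ p1) → ~(p2 → p1)) ↔ ((~~p1 ↔ (p3 → p3)) → (p3 → p3))) = 1 → 2/7 = 2/7

2/7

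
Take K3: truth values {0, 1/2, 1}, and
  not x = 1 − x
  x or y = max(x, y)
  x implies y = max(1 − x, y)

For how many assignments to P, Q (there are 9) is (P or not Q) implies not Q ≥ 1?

4

P = 0, Q = 0 ↦ 1  ≥
P = 0, Q = 1/2 ↦ 1/2  <
P = 0, Q = 1 ↦ 1  ≥
P = 1/2, Q = 0 ↦ 1  ≥
P = 1/2, Q = 1/2 ↦ 1/2  <
P = 1/2, Q = 1 ↦ 1/2  <
P = 1, Q = 0 ↦ 1  ≥
P = 1, Q = 1/2 ↦ 1/2  <
P = 1, Q = 1 ↦ 0  <
So 4 of the 9 assignments meet the threshold.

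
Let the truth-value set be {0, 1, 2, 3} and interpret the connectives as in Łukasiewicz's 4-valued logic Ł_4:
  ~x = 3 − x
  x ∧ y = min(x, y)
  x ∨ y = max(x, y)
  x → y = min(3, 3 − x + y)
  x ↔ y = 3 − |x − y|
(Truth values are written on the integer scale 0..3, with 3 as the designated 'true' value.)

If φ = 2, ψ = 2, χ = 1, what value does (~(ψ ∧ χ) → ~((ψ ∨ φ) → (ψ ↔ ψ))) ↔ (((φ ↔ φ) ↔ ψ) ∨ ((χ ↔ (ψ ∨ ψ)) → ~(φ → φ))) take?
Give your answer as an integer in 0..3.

2

ψ ∧ χ = 2 ∧ 1 = 1
~(ψ ∧ χ) = ~1 = 2
ψ ∨ φ = 2 ∨ 2 = 2
ψ ↔ ψ = 2 ↔ 2 = 3
(ψ ∨ φ) → (ψ ↔ ψ) = 2 → 3 = 3
~((ψ ∨ φ) → (ψ ↔ ψ)) = ~3 = 0
~(ψ ∧ χ) → ~((ψ ∨ φ) → (ψ ↔ ψ)) = 2 → 0 = 1
φ ↔ φ = 2 ↔ 2 = 3
(φ ↔ φ) ↔ ψ = 3 ↔ 2 = 2
ψ ∨ ψ = 2 ∨ 2 = 2
χ ↔ (ψ ∨ ψ) = 1 ↔ 2 = 2
φ → φ = 2 → 2 = 3
~(φ → φ) = ~3 = 0
(χ ↔ (ψ ∨ ψ)) → ~(φ → φ) = 2 → 0 = 1
((φ ↔ φ) ↔ ψ) ∨ ((χ ↔ (ψ ∨ ψ)) → ~(φ → φ)) = 2 ∨ 1 = 2
(~(ψ ∧ χ) → ~((ψ ∨ φ) → (ψ ↔ ψ))) ↔ (((φ ↔ φ) ↔ ψ) ∨ ((χ ↔ (ψ ∨ ψ)) → ~(φ → φ))) = 1 ↔ 2 = 2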